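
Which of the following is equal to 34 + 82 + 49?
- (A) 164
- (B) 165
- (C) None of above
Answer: B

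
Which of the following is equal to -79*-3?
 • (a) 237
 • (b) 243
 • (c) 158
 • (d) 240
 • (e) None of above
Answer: a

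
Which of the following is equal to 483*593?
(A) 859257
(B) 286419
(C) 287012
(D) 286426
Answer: B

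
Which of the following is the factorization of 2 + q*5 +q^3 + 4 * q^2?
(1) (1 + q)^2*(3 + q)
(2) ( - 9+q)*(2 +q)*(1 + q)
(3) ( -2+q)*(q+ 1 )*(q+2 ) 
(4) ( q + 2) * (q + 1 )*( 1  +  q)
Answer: 4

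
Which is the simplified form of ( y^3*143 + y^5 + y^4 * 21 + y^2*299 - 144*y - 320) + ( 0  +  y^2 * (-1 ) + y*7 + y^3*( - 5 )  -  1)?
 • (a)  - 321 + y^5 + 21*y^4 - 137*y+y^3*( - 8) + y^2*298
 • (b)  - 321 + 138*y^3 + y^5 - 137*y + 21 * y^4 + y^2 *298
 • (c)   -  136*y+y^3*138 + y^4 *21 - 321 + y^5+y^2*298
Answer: b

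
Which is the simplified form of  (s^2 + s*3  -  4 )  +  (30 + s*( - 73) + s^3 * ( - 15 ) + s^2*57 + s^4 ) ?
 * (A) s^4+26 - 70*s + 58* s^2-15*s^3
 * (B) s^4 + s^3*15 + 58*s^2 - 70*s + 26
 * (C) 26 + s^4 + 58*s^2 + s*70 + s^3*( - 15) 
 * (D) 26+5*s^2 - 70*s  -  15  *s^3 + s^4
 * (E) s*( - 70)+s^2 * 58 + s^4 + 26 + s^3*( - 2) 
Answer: A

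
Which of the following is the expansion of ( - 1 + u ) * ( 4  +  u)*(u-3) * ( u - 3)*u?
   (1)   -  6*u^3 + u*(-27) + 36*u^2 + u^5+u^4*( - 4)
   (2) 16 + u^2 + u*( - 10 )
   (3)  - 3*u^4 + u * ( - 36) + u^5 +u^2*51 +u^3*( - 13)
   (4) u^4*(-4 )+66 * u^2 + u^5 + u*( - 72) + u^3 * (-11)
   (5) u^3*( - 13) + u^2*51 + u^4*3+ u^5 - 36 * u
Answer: 3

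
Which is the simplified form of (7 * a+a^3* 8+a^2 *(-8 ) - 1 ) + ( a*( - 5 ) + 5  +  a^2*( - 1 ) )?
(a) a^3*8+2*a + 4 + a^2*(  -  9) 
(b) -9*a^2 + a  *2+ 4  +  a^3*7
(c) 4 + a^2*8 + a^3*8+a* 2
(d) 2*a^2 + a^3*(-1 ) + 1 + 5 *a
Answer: a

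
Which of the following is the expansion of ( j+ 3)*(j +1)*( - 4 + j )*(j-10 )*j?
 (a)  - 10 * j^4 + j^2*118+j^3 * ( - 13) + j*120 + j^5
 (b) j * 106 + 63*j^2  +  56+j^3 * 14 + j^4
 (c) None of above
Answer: a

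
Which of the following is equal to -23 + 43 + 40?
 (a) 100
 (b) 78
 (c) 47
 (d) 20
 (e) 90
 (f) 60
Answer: f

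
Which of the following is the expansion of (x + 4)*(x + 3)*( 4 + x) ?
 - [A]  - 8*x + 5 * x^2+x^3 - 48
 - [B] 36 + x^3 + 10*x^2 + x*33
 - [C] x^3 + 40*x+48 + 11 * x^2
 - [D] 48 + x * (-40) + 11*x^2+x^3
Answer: C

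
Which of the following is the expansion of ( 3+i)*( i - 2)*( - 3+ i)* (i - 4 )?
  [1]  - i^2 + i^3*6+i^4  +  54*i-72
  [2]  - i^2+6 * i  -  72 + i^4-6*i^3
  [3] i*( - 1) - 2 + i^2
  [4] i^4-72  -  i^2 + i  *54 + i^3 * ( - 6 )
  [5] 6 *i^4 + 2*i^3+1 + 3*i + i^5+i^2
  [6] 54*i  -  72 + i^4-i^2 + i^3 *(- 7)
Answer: 4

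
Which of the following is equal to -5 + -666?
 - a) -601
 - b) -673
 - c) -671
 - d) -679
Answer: c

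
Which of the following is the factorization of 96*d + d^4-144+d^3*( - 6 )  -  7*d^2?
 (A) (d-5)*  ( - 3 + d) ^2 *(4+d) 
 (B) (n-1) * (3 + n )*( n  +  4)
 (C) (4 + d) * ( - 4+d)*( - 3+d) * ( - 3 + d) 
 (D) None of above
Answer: C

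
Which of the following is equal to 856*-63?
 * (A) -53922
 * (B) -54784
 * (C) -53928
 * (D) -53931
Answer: C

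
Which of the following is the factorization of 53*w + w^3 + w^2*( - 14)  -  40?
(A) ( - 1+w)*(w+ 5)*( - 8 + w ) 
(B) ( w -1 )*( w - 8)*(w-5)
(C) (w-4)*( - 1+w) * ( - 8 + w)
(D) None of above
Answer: B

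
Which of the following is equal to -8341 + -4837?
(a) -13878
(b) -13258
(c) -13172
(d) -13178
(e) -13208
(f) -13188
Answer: d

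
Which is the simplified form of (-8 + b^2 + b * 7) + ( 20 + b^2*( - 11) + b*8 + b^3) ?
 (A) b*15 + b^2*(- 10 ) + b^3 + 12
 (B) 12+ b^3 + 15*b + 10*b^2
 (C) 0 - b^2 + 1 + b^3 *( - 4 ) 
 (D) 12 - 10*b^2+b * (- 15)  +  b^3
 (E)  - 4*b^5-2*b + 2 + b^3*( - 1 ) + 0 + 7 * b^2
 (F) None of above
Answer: A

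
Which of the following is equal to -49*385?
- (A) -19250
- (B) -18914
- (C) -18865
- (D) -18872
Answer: C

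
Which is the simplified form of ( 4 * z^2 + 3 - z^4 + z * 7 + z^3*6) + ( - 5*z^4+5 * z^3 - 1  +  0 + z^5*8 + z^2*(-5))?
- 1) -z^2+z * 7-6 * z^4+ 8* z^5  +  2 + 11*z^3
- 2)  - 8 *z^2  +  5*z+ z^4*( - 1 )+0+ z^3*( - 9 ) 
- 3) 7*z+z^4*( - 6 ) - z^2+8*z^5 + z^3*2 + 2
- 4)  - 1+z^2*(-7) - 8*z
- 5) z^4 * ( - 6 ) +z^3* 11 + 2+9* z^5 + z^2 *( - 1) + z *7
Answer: 1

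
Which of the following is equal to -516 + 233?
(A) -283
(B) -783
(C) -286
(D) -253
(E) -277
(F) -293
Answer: A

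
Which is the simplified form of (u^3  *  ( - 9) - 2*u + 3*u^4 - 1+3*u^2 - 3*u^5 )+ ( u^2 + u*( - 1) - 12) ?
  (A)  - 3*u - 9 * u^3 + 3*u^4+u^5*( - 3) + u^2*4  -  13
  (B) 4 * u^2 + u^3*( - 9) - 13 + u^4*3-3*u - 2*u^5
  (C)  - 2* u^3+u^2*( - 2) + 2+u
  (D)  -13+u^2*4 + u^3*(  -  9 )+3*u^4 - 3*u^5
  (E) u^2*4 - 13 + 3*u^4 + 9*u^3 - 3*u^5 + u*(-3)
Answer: A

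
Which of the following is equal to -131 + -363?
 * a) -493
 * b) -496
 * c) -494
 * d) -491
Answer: c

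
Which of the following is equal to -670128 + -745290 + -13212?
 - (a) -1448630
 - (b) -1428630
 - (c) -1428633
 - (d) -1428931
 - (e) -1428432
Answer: b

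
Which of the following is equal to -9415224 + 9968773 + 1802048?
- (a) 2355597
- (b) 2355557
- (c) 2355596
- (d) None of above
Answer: a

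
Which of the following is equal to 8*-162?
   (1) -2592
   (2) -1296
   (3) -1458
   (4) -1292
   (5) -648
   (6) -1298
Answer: 2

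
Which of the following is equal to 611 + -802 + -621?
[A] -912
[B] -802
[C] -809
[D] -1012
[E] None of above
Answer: E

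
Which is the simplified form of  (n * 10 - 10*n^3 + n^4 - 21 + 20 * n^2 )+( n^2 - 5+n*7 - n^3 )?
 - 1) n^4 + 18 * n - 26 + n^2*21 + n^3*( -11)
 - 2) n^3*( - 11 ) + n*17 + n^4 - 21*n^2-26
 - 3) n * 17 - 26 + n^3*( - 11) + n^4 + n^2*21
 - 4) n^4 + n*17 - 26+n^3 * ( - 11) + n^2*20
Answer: 3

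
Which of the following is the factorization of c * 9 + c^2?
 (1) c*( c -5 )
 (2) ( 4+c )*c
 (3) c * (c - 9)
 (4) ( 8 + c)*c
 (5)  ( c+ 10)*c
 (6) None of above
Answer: 6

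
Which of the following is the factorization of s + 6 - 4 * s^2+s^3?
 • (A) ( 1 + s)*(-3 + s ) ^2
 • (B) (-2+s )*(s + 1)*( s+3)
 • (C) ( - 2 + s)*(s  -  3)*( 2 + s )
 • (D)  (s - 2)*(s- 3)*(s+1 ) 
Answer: D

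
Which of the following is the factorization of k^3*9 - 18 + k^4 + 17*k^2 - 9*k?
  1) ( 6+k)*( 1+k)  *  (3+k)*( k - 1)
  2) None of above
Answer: 1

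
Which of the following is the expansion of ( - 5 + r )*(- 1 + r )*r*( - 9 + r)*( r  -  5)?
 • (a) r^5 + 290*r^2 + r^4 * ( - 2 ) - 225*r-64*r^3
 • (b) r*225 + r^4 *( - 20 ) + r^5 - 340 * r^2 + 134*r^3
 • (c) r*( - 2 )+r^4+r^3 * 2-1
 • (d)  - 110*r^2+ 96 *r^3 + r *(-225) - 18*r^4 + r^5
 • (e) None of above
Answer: b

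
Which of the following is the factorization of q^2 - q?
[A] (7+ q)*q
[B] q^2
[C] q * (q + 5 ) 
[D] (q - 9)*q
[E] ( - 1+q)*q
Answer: E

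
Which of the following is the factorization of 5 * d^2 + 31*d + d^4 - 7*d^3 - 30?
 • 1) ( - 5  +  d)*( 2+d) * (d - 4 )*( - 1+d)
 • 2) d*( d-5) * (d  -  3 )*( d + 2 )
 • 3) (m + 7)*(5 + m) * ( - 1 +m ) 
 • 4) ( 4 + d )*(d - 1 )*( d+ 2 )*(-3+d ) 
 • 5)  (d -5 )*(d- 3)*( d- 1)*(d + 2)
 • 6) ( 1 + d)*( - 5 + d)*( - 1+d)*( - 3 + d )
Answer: 5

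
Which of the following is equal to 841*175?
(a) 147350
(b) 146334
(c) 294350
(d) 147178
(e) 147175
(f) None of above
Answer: e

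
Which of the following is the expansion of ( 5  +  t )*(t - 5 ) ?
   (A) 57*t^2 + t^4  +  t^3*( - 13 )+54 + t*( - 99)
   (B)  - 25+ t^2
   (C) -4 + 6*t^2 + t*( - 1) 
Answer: B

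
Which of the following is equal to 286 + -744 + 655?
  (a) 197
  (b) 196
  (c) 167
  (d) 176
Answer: a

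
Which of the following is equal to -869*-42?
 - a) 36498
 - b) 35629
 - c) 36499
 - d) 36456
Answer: a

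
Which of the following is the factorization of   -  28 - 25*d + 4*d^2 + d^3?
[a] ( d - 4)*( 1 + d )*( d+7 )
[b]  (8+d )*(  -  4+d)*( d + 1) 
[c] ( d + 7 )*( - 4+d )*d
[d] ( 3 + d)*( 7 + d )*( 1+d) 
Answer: a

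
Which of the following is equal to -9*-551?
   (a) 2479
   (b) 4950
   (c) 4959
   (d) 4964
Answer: c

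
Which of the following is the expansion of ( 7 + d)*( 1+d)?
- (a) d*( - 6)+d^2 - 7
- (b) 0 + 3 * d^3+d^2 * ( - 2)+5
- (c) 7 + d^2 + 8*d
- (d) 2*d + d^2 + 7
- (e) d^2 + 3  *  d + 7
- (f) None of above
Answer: c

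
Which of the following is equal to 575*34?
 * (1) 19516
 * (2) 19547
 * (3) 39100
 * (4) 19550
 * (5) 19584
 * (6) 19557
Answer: 4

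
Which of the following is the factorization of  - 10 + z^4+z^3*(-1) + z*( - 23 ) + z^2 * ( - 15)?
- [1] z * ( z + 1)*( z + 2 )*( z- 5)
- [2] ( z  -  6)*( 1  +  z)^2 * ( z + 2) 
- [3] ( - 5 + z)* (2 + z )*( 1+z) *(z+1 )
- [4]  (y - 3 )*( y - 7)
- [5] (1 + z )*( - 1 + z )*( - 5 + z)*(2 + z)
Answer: 3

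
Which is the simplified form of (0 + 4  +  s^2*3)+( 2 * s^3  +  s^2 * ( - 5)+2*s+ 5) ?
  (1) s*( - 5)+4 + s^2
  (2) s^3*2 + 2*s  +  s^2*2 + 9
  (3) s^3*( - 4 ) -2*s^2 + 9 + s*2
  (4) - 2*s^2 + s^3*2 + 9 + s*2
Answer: 4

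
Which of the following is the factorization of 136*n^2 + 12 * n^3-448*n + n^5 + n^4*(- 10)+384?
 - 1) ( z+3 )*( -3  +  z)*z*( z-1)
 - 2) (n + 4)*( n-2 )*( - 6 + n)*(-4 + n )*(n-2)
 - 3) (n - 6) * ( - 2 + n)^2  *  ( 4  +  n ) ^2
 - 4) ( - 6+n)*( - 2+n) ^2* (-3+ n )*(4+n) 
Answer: 2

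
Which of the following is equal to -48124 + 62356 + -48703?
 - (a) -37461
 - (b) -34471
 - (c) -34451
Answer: b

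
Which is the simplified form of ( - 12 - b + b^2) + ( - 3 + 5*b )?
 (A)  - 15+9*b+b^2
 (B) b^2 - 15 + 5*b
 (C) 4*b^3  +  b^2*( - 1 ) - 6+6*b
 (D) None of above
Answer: D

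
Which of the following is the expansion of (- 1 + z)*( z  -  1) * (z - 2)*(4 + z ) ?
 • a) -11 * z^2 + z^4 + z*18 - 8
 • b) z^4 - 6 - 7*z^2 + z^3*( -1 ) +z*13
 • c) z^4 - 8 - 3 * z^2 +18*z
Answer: a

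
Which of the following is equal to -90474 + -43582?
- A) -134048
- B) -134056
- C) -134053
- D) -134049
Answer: B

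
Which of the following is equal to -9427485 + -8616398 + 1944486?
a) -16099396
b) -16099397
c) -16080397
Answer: b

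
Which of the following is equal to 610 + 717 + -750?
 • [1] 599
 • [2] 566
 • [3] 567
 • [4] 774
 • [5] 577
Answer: 5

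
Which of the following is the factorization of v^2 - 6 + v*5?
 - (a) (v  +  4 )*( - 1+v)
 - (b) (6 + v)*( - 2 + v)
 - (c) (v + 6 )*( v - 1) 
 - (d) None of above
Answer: c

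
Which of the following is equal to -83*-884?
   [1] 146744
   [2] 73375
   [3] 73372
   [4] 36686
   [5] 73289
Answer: 3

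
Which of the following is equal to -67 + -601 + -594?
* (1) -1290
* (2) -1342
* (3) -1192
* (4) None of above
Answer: 4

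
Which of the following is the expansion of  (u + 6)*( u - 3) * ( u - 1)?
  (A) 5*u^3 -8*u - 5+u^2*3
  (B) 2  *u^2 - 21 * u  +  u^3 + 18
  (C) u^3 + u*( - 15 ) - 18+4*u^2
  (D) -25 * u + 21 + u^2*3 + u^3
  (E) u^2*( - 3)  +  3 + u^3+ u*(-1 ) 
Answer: B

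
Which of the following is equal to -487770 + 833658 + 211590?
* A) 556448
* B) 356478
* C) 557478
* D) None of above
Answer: C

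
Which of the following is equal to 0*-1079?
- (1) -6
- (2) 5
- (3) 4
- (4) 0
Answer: 4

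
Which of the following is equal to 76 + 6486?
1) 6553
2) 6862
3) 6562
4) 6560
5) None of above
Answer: 3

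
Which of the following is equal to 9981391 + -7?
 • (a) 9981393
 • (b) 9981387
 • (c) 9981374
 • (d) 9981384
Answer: d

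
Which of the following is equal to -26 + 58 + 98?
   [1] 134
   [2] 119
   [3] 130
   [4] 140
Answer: 3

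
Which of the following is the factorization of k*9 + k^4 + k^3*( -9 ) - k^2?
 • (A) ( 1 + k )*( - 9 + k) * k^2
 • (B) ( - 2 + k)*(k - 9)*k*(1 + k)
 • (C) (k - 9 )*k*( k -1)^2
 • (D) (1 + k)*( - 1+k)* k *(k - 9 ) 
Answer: D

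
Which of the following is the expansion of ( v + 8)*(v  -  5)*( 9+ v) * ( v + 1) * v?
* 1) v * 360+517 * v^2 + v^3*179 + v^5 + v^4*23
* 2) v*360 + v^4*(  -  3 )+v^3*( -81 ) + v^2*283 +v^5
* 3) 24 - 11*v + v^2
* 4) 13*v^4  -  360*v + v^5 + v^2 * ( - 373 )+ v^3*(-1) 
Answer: 4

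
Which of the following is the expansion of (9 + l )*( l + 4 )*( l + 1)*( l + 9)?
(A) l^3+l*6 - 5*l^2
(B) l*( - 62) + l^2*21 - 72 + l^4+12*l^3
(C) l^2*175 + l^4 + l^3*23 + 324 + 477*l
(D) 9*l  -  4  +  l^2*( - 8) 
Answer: C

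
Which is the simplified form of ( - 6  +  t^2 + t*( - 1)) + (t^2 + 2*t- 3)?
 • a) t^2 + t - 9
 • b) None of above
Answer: b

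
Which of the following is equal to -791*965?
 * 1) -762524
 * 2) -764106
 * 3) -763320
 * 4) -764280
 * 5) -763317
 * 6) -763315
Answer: 6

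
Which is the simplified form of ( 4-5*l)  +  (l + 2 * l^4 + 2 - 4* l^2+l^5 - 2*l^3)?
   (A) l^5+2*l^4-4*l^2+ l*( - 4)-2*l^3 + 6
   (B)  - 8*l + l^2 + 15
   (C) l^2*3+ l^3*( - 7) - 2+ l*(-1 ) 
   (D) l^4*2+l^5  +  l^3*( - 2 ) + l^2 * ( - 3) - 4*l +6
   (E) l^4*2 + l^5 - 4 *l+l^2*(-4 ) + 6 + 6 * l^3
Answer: A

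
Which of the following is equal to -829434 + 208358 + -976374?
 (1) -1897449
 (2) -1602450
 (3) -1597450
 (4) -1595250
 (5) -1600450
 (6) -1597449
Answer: 3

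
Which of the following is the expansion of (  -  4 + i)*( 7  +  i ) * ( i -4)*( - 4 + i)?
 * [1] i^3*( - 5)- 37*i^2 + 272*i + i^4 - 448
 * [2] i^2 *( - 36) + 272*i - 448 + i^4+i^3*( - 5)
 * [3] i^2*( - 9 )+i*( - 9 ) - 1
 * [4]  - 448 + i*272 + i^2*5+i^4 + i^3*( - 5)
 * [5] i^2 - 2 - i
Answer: 2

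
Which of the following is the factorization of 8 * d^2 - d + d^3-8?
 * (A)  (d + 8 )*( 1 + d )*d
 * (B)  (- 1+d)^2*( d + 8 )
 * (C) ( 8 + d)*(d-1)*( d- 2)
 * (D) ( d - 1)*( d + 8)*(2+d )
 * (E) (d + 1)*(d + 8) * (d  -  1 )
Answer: E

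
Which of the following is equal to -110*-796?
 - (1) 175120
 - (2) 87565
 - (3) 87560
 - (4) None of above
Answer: 3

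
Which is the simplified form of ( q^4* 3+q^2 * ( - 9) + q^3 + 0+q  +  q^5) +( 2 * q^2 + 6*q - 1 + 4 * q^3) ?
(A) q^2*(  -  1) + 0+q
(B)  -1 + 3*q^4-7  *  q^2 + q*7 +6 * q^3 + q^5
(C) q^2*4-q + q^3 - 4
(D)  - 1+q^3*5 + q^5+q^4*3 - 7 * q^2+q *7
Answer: D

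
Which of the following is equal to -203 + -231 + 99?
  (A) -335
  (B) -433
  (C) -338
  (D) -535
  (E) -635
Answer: A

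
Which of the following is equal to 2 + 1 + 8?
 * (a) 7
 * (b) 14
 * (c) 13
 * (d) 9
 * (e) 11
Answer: e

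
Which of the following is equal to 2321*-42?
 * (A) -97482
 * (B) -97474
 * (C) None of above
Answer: A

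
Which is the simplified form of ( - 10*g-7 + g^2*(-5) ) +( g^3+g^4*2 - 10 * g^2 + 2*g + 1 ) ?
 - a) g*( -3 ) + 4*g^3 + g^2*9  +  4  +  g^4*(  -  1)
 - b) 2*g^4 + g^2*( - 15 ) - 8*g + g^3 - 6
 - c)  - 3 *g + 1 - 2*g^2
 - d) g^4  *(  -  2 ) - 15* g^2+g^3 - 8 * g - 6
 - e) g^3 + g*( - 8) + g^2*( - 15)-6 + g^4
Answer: b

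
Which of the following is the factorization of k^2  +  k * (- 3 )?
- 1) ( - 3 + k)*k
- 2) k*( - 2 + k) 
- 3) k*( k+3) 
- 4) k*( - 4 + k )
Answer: 1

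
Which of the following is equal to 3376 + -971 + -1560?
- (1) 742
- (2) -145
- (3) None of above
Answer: 3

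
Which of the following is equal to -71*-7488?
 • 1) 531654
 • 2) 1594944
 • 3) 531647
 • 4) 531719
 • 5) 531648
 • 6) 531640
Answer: 5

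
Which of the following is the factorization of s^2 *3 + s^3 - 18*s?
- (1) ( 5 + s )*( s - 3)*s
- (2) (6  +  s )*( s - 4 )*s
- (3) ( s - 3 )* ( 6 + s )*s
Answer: 3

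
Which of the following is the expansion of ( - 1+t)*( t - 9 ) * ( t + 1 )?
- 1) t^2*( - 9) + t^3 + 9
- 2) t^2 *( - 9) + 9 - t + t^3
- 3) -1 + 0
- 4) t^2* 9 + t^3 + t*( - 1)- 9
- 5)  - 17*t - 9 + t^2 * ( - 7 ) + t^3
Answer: 2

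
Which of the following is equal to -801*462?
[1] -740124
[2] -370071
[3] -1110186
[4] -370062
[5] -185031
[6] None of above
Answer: 4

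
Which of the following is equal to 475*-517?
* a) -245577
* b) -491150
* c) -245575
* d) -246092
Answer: c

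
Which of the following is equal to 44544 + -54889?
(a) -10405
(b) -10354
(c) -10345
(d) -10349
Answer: c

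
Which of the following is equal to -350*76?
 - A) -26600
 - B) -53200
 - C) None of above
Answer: A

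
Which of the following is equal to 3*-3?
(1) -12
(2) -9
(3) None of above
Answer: 2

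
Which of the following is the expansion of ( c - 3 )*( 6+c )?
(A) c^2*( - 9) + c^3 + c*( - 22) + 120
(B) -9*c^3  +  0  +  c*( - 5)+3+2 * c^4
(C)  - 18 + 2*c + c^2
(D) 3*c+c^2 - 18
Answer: D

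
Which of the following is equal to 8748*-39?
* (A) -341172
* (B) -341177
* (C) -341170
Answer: A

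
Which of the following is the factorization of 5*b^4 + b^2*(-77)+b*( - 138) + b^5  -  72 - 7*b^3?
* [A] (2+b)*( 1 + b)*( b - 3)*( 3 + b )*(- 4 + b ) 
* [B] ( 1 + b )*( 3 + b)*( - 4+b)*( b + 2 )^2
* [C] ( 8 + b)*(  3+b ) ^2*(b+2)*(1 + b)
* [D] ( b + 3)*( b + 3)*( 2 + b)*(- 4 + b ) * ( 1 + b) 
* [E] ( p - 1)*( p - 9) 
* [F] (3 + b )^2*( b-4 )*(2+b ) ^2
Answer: D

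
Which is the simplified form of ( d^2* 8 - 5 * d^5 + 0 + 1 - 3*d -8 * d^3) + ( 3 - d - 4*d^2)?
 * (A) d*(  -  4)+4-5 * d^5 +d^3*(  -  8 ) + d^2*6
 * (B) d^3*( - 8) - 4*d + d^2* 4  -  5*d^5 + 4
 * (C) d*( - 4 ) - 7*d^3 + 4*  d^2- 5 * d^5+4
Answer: B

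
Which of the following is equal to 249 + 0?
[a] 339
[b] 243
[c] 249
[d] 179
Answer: c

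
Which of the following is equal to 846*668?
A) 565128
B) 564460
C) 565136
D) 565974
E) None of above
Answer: A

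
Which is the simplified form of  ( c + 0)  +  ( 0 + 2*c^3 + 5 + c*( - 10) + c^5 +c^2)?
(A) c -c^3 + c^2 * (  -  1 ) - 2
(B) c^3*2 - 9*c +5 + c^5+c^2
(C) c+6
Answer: B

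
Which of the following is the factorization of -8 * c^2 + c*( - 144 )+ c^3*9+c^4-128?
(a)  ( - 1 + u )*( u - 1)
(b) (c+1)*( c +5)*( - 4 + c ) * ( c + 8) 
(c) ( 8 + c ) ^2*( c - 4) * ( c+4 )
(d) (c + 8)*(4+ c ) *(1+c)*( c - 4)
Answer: d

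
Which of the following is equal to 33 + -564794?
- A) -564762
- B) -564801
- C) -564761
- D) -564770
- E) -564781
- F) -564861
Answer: C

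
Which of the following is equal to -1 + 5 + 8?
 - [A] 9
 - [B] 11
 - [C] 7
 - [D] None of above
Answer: D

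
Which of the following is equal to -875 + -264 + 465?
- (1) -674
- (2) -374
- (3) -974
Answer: 1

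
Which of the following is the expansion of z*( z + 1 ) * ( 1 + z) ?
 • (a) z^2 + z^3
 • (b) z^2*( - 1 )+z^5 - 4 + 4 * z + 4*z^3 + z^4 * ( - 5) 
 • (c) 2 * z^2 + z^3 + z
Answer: c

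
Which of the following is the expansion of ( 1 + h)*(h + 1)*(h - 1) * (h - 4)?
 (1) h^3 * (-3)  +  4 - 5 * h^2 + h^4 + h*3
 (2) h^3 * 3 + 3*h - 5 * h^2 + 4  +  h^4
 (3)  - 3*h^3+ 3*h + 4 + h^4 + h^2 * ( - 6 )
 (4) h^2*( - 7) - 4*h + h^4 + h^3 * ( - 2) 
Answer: 1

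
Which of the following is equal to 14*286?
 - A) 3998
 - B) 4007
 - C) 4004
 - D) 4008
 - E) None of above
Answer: C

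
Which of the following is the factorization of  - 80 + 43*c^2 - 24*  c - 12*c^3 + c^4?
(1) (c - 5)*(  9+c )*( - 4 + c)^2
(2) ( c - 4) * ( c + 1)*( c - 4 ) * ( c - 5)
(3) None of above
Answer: 2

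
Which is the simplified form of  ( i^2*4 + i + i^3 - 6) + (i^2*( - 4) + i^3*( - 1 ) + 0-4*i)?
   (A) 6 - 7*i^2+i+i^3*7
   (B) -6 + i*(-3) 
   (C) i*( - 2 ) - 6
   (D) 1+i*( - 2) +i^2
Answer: B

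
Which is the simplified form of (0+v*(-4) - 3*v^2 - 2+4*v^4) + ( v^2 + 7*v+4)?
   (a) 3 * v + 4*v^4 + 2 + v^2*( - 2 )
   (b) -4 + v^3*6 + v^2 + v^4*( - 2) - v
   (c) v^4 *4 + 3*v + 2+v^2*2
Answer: a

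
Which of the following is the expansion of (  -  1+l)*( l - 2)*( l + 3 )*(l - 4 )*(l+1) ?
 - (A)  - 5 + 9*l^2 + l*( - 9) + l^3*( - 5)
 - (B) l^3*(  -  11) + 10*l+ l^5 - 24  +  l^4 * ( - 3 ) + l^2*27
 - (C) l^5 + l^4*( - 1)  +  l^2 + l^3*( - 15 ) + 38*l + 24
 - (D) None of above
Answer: B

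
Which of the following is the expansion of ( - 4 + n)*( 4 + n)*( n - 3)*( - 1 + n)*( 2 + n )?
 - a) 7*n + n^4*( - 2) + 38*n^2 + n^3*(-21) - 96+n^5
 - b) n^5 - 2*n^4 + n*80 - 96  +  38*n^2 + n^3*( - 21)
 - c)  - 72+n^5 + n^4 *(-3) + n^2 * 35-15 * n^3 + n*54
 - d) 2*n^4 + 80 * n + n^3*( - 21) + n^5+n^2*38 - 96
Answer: b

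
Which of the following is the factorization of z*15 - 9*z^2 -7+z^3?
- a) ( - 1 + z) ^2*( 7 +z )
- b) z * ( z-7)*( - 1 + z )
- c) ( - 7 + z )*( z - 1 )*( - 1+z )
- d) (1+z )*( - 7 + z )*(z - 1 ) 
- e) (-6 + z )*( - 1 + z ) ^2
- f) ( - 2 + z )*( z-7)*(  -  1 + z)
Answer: c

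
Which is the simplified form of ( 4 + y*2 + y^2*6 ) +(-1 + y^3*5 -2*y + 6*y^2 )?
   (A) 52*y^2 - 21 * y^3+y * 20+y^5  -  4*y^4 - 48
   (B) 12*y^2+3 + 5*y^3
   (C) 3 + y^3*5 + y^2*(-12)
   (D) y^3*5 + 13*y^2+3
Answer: B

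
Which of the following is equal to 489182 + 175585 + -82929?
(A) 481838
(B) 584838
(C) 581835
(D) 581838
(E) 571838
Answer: D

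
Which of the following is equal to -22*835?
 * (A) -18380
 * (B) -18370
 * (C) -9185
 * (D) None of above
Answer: B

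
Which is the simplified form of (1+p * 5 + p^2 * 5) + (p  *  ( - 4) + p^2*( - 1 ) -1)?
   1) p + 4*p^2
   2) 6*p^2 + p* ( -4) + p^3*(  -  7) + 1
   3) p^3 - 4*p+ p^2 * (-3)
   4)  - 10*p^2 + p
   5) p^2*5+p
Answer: 1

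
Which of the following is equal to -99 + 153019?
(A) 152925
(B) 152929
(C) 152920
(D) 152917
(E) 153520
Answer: C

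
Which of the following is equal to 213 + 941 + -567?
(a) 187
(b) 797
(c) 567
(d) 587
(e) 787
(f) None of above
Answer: d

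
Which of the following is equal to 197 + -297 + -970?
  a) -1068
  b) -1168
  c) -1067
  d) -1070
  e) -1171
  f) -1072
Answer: d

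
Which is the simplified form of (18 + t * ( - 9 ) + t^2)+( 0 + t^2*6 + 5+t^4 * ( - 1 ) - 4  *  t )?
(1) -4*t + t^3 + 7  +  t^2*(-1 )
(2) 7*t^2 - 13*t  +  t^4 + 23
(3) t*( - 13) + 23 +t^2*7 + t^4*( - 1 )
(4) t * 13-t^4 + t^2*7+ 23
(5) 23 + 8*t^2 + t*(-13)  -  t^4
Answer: 3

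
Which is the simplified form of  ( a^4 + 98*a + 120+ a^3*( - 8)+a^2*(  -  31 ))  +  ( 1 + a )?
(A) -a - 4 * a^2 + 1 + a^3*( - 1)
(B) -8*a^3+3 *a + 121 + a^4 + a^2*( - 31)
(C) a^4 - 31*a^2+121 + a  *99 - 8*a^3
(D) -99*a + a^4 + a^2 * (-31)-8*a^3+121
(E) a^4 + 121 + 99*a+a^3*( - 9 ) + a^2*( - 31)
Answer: C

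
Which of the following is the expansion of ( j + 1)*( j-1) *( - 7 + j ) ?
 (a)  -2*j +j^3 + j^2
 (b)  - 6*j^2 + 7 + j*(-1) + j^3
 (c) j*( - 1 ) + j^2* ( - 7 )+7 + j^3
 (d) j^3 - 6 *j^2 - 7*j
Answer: c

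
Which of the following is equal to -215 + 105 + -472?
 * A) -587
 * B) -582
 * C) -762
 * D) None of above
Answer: B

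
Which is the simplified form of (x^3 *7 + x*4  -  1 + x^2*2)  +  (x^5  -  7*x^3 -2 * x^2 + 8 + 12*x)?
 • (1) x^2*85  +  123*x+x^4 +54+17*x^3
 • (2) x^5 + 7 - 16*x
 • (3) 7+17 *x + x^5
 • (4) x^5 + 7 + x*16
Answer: 4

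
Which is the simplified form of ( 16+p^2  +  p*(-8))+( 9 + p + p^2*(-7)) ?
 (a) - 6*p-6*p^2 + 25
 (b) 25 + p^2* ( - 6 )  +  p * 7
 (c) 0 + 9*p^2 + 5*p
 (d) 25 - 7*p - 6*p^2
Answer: d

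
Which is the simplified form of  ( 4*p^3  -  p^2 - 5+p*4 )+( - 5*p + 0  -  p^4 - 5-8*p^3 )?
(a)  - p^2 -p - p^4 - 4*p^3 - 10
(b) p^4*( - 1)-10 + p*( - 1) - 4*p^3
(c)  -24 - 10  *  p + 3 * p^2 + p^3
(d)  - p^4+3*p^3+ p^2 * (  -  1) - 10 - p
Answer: a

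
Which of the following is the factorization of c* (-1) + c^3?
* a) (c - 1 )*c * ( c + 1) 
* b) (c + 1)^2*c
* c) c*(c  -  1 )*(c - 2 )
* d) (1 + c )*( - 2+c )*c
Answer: a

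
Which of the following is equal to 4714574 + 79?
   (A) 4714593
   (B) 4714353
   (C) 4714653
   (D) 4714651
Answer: C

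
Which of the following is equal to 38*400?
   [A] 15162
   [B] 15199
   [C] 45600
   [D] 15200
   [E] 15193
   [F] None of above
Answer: D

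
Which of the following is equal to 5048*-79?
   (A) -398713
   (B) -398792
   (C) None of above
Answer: B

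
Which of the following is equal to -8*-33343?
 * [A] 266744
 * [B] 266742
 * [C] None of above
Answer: A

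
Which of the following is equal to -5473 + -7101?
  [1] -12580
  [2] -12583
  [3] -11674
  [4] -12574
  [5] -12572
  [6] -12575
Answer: 4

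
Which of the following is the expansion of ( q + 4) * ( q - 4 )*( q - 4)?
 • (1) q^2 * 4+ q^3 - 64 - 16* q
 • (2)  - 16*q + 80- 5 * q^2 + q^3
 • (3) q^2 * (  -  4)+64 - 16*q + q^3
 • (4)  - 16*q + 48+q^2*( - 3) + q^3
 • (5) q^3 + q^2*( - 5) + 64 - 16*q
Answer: 3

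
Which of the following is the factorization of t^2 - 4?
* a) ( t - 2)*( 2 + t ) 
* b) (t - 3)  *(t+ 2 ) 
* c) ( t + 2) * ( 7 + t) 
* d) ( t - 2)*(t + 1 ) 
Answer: a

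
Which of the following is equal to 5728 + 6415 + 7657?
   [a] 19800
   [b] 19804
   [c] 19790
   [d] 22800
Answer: a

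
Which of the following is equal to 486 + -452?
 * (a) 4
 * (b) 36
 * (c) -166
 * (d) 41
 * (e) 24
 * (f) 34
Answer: f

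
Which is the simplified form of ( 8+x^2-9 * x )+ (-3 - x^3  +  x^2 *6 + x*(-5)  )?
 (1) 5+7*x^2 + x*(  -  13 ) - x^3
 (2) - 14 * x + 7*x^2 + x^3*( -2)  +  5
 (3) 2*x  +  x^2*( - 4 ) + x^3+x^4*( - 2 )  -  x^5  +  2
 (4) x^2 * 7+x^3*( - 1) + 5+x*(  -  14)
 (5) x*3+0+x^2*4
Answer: 4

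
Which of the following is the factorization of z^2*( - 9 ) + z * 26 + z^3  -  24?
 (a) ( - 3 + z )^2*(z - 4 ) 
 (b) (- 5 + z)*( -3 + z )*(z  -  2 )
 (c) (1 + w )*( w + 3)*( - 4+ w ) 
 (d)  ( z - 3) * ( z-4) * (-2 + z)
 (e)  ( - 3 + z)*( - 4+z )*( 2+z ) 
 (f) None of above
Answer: d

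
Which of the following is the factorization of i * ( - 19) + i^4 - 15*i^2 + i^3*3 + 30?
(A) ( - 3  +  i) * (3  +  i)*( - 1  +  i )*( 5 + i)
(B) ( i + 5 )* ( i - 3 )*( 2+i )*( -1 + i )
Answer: B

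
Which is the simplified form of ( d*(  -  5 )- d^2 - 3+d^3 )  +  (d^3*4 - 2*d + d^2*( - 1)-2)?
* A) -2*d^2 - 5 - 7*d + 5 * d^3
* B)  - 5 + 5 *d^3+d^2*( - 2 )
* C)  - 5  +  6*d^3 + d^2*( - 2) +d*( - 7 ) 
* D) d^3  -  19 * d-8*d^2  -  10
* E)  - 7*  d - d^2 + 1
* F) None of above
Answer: A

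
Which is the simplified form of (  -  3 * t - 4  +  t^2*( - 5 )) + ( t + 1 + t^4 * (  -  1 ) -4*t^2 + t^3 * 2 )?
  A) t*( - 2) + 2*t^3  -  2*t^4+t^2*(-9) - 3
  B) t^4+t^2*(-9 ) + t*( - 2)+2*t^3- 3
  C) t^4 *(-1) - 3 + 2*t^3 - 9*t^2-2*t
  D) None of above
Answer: C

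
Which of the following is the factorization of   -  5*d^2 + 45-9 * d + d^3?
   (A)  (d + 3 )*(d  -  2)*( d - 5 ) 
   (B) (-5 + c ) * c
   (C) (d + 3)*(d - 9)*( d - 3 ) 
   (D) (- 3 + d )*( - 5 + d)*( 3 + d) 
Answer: D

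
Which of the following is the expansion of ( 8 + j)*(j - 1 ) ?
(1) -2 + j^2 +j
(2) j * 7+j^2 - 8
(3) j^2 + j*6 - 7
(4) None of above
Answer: 2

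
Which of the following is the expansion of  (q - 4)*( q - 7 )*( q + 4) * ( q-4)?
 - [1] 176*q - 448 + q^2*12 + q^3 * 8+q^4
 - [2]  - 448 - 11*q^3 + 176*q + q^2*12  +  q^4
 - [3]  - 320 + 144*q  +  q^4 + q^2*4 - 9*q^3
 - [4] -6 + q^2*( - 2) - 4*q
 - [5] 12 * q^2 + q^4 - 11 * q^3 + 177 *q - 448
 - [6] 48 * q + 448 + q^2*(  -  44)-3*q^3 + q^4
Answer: 2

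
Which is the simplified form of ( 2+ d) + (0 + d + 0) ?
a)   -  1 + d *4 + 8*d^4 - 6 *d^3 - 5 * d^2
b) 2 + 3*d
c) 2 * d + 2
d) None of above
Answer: c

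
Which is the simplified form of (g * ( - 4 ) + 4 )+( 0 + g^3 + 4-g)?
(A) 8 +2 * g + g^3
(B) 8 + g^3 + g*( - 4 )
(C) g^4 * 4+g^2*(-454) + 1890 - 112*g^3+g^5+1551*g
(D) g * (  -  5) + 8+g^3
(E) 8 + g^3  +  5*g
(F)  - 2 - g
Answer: D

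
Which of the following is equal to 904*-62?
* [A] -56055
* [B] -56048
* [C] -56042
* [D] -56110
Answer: B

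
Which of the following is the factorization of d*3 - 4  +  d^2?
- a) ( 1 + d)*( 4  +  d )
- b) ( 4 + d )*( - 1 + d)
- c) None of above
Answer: b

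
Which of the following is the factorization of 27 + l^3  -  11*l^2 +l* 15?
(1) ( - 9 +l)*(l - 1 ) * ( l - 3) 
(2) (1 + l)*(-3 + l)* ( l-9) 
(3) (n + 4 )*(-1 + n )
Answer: 2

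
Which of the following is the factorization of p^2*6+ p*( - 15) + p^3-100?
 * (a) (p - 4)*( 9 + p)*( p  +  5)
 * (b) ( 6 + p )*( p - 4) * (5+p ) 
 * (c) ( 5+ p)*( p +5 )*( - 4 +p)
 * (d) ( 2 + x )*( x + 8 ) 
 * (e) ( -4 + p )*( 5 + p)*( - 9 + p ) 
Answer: c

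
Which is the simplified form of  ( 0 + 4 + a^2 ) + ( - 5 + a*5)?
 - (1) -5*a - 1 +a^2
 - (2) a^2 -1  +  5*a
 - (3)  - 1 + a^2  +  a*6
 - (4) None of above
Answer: 2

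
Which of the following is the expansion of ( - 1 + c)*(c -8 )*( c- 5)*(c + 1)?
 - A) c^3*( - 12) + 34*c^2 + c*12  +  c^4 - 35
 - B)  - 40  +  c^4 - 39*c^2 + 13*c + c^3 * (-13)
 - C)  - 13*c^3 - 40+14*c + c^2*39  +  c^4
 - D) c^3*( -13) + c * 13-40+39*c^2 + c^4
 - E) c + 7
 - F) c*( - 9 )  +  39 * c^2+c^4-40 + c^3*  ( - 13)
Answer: D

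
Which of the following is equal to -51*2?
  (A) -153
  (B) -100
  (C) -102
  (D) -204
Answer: C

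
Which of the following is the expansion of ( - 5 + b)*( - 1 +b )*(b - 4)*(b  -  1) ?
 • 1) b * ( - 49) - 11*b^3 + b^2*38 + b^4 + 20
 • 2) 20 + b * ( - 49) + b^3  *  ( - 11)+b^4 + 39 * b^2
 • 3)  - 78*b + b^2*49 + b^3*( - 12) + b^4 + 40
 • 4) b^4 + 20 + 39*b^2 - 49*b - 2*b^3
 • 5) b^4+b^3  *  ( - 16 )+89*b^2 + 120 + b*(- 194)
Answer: 2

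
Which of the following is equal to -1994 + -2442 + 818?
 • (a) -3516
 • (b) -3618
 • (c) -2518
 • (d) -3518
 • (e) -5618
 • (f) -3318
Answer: b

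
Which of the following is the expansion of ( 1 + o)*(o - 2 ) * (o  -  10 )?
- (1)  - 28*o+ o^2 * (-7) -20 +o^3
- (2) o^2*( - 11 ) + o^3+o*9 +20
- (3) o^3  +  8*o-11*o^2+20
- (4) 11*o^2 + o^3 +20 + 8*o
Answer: 3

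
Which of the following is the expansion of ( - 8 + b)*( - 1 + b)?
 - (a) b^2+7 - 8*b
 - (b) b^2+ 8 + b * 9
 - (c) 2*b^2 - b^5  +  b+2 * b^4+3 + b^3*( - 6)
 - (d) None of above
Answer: d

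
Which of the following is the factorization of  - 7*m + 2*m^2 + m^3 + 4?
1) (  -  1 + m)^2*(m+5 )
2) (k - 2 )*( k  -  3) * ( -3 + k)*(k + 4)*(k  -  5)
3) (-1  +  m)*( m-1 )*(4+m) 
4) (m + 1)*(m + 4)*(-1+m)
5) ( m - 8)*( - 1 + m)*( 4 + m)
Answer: 3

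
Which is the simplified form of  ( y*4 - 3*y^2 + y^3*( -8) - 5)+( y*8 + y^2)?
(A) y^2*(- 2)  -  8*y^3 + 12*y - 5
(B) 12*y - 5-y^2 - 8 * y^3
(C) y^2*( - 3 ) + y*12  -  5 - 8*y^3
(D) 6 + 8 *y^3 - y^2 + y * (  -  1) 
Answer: A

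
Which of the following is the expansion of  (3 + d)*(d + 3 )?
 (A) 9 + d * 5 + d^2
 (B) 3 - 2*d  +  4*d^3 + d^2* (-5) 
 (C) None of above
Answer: C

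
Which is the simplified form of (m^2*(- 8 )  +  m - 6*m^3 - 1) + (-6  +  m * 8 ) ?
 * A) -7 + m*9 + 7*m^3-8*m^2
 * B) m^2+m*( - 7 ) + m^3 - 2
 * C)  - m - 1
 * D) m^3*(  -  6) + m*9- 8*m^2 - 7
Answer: D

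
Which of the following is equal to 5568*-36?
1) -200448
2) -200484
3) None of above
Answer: 1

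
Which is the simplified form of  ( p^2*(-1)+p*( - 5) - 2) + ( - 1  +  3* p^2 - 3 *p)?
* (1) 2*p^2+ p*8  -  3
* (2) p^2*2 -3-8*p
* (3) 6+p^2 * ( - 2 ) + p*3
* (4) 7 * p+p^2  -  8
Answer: 2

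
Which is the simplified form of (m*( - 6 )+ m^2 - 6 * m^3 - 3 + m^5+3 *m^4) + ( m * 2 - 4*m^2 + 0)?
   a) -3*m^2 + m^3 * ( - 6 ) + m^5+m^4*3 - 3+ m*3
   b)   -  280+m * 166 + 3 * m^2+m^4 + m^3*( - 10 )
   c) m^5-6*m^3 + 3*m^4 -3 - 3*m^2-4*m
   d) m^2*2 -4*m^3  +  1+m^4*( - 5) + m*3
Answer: c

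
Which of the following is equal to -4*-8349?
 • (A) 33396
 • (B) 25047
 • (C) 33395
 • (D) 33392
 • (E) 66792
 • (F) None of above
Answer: A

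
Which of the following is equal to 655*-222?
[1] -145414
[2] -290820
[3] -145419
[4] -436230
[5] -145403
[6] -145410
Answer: 6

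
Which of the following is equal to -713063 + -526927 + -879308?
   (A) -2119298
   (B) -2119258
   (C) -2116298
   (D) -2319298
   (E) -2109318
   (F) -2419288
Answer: A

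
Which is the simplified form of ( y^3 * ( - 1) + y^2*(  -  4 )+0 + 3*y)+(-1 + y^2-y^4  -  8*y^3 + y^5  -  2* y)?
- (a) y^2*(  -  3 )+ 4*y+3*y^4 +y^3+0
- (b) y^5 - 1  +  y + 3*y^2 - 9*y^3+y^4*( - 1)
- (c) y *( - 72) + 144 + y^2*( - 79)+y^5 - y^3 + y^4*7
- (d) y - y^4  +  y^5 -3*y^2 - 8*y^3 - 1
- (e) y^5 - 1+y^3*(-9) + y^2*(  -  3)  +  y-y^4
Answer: e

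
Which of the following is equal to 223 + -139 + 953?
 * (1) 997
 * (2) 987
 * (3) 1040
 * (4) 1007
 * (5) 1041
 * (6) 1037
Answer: 6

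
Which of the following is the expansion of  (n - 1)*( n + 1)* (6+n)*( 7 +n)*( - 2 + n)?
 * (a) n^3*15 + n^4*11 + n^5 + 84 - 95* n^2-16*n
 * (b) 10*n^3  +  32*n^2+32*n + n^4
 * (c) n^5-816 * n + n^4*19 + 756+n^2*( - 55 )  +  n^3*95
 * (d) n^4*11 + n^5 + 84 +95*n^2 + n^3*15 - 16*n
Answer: a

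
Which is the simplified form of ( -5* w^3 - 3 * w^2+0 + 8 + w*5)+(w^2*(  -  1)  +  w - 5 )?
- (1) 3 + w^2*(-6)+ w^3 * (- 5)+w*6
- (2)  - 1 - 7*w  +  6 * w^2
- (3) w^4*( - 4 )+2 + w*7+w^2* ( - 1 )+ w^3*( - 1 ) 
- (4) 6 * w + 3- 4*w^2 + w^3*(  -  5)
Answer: 4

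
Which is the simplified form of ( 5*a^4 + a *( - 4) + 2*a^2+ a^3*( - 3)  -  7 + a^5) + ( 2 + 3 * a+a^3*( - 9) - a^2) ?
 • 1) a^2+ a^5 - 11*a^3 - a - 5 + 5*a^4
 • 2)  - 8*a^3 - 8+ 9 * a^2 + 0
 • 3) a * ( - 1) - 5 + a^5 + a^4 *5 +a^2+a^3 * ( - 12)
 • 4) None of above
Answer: 3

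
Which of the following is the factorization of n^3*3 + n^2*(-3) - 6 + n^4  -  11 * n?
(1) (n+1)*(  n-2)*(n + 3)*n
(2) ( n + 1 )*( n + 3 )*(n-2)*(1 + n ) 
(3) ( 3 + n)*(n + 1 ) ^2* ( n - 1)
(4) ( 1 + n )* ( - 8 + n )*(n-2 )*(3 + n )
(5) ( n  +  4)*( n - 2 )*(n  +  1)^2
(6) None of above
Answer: 2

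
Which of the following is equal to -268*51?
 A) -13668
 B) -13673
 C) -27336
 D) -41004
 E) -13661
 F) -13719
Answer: A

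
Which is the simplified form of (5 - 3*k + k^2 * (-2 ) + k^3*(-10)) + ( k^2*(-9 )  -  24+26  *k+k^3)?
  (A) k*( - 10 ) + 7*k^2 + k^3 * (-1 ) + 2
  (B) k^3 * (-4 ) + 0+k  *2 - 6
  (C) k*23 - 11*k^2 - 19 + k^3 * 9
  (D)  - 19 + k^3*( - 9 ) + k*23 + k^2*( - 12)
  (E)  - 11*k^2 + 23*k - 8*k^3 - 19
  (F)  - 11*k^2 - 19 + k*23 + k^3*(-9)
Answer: F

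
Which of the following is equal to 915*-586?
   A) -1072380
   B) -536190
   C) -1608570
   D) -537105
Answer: B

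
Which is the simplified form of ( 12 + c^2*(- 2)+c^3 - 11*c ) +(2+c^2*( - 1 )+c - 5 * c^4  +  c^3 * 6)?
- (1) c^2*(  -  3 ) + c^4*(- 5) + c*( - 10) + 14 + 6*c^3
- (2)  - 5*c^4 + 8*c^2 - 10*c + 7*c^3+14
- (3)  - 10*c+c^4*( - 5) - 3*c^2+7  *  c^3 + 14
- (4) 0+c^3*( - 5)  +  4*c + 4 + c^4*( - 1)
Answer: 3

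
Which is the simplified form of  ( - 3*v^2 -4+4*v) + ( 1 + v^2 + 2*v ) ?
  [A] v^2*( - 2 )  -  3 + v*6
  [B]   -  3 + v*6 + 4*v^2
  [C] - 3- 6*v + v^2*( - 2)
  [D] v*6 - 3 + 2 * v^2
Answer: A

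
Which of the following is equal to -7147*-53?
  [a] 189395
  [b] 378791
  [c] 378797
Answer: b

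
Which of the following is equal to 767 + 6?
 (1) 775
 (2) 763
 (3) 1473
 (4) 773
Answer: 4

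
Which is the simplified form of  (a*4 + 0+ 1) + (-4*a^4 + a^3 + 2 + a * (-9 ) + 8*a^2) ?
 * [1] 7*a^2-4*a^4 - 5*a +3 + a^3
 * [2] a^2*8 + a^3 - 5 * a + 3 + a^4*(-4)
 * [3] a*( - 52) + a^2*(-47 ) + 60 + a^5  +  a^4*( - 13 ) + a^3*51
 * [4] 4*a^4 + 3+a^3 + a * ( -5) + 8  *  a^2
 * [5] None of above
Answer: 2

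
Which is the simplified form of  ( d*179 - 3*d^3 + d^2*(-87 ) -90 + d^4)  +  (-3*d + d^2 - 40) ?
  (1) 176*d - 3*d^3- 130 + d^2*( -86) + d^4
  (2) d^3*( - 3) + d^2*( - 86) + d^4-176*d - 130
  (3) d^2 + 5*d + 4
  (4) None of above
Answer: 1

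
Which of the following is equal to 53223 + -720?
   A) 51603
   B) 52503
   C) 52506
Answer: B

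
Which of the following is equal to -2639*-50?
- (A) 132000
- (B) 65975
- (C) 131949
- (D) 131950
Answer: D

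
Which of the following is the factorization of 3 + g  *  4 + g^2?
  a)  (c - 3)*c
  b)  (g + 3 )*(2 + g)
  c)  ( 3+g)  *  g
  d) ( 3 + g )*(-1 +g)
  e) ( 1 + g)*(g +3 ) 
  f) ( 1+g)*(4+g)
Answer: e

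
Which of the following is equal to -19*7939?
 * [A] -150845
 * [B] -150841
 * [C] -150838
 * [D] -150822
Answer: B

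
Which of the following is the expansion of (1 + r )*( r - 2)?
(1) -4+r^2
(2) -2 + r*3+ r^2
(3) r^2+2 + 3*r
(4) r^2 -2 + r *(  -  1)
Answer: 4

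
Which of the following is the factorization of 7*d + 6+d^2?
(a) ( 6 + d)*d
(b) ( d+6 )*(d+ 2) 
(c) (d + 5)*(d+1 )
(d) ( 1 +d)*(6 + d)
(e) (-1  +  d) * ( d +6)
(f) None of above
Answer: d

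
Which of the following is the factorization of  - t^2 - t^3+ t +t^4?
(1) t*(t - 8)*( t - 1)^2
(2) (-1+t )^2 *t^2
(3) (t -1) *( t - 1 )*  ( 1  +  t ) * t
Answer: 3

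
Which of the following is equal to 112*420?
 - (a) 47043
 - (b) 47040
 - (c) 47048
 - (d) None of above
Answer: b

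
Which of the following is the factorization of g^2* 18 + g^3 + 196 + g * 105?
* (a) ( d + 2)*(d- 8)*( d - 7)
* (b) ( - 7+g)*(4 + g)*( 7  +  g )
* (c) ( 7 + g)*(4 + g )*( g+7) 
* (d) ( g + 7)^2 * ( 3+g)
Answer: c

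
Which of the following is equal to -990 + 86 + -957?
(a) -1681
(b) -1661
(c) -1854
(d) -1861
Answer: d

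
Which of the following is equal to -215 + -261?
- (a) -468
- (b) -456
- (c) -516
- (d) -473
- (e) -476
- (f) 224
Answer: e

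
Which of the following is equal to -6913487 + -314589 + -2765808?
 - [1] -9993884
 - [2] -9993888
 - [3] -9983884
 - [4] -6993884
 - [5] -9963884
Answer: 1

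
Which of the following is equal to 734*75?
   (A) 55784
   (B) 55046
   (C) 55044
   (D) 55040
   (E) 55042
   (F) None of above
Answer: F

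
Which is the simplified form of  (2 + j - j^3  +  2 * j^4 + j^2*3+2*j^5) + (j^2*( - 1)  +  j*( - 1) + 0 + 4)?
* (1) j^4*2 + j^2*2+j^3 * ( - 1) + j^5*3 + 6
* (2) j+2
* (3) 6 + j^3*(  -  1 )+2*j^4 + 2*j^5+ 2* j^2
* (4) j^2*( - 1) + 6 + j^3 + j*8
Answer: 3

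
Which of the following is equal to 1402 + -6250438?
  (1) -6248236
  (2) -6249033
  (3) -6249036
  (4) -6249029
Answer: 3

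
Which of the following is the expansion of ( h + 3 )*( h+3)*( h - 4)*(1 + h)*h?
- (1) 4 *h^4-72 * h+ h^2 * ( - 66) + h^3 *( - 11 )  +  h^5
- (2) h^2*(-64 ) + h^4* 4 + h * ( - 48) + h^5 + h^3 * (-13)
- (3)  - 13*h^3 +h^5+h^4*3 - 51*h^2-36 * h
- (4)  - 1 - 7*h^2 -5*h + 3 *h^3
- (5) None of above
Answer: 3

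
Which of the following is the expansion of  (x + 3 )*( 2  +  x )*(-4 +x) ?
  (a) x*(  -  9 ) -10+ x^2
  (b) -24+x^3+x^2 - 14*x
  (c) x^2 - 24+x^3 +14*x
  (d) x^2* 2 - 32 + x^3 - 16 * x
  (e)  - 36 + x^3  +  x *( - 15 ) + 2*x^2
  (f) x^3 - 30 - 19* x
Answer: b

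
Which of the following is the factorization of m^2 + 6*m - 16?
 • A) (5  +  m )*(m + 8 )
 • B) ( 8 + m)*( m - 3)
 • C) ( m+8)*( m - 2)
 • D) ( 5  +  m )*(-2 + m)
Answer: C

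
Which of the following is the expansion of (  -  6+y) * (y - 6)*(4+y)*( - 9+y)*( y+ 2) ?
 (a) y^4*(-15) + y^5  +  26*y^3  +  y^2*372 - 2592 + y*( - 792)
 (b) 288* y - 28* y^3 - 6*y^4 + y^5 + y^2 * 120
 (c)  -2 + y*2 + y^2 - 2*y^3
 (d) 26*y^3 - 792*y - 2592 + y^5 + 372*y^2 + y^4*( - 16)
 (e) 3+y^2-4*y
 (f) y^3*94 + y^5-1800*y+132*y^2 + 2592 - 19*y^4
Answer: a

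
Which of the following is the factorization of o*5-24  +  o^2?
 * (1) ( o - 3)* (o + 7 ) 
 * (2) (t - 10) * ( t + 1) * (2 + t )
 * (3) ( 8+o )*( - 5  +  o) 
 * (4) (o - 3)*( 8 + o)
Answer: 4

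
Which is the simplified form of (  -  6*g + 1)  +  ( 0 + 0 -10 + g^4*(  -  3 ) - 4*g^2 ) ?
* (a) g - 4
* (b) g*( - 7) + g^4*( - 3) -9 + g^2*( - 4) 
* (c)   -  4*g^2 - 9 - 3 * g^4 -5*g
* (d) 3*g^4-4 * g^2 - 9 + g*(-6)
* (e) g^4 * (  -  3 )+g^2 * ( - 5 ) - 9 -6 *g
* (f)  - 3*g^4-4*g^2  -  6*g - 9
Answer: f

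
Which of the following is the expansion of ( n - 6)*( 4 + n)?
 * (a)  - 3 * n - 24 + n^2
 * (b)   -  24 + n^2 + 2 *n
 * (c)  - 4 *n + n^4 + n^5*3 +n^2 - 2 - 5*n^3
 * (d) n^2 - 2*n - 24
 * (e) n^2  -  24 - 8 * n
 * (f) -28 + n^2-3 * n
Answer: d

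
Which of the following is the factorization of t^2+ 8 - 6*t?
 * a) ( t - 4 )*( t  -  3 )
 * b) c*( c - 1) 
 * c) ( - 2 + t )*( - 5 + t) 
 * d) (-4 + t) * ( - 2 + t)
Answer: d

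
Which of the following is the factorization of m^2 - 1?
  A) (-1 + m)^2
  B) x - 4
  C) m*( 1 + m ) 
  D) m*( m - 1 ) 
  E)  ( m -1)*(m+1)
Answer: E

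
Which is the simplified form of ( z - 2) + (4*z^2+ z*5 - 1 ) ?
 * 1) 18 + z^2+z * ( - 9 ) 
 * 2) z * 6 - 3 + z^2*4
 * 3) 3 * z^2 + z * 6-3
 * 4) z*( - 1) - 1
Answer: 2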